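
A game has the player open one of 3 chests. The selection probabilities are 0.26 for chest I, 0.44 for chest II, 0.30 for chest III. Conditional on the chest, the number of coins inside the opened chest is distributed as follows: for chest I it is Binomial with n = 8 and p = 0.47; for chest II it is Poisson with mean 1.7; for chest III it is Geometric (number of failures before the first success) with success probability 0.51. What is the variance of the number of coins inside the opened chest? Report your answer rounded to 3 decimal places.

3.000

Per component, I: μ=3.76, E[X²]=16.1304; II: μ=1.7, E[X²]=4.59; III: μ=0.960784, E[X²]=2.807.
E[X] = 0.26·3.76 + 0.44·1.7 + 0.3·0.960784 = 2.01384.
E[X²] = 0.26·16.1304 + 0.44·4.59 + 0.3·2.807 = 7.0556.
Var(X) = E[X²] − (E[X])² = 7.0556 − 4.05553 = 3.00007.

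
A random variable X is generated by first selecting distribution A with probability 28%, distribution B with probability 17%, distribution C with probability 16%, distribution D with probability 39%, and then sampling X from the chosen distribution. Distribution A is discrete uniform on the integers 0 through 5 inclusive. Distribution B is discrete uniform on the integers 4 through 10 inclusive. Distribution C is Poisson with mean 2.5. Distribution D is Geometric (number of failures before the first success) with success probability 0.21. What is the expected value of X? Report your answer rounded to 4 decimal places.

3.7571

Component means — A: 2.5; B: 7; C: 2.5; D: 3.7619.
E[X] = 0.28·2.5 + 0.17·7 + 0.16·2.5 + 0.39·3.7619 = 3.75714.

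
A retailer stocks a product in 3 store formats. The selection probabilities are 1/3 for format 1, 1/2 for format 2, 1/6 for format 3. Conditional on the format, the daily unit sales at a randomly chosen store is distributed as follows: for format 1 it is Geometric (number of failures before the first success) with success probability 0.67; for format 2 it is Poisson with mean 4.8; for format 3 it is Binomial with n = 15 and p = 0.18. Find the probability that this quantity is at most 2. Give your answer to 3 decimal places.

Conditional on each format, P(X ≤ 2): 1: 0.964063; 2: 0.142539; 3: 0.476563.
By total probability, P(X ≤ 2) = 0.333333·0.964063 + 0.5·0.142539 + 0.166667·0.476563 = 0.472051.

0.472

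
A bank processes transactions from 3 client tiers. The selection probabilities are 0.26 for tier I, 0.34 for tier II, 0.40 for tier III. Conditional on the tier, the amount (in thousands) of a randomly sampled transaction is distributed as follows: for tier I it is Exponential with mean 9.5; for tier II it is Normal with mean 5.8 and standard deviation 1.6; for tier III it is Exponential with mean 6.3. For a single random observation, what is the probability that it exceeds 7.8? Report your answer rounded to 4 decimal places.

0.2663

Conditional on each tier, P(X > 7.8): I: 0.439968; II: 0.10565; III: 0.289936.
By total probability, P(X > 7.8) = 0.26·0.439968 + 0.34·0.10565 + 0.4·0.289936 = 0.266287.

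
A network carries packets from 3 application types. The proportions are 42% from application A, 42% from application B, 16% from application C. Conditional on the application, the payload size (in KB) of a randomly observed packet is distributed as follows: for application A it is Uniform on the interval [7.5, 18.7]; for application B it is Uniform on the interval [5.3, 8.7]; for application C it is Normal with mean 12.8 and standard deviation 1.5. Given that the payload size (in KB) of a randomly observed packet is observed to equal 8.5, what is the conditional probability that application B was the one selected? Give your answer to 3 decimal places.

Likelihoods f(8.5 | ·): A: 0.0892857; B: 0.294118; C: 0.00436869.
Posterior ∝ prior × likelihood. Numerator for B: 0.42·0.294118 = 0.123529.
Normalizing constant: 0.42·0.0892857 + 0.42·0.294118 + 0.16·0.00436869 = 0.161728.
P(B | observation) = 0.123529 / 0.161728 = 0.763808.

0.764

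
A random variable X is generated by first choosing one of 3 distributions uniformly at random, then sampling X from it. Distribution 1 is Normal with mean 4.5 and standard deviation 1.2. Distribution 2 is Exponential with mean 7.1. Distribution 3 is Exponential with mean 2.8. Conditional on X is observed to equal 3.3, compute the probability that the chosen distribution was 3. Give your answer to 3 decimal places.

Likelihoods f(3.3 | ·): 1: 0.201642; 2: 0.0884884; 3: 0.109899.
Posterior ∝ prior × likelihood. Numerator for 3: 0.333333·0.109899 = 0.0366331.
Normalizing constant: 0.333333·0.201642 + 0.333333·0.0884884 + 0.333333·0.109899 = 0.133343.
P(3 | observation) = 0.0366331 / 0.133343 = 0.274728.

0.275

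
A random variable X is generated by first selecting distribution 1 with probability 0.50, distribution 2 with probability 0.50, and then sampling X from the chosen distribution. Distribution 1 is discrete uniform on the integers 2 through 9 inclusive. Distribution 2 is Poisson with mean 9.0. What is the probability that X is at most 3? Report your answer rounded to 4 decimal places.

0.1356

Conditional on each component, P(X ≤ 3): 1: 0.25; 2: 0.0212265.
By total probability, P(X ≤ 3) = 0.5·0.25 + 0.5·0.0212265 = 0.135613.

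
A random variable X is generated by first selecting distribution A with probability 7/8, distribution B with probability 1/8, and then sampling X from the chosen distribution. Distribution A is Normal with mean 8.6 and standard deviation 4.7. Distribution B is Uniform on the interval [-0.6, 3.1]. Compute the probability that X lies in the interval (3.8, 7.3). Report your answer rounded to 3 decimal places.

0.208

Conditional on each component, P(3.8 < X < 7.3): A: 0.237484; B: 0.
By total probability, P(3.8 < X < 7.3) = 0.875·0.237484 + 0.125·0 = 0.207798.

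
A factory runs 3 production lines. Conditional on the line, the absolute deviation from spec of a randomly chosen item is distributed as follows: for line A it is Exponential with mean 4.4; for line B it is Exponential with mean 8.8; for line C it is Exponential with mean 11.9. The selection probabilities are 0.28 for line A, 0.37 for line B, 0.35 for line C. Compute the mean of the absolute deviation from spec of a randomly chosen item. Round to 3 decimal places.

Component means — A: 4.4; B: 8.8; C: 11.9.
E[X] = 0.28·4.4 + 0.37·8.8 + 0.35·11.9 = 8.653.

8.653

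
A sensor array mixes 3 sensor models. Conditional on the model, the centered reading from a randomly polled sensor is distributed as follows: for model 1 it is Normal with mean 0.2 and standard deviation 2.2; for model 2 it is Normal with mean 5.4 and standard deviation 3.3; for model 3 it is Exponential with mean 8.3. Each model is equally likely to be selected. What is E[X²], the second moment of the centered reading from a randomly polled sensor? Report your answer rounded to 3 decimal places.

For each component E[X²] = Var + (mean)², giving 1: 4.88; 2: 40.05; 3: 137.78.
Overall E[X²] = 0.333333·4.88 + 0.333333·40.05 + 0.333333·137.78 = 60.9033.

60.903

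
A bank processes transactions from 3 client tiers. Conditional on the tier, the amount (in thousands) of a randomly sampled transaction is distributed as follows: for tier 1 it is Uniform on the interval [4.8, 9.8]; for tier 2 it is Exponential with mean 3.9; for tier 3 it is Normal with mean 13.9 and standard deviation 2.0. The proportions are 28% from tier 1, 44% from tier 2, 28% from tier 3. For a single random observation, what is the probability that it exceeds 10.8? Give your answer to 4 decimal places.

0.2906

Conditional on each tier, P(X > 10.8): 1: 0; 2: 0.0627102; 3: 0.939429.
By total probability, P(X > 10.8) = 0.28·0 + 0.44·0.0627102 + 0.28·0.939429 = 0.290633.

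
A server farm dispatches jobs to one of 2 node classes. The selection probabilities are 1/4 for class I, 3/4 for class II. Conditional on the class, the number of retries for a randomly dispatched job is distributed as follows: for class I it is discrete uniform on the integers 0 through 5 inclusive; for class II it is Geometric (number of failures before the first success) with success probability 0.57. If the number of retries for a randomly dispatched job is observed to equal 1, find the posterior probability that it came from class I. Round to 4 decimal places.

Likelihoods P(X=1 | ·): I: 0.166667; II: 0.2451.
Posterior ∝ prior × likelihood. Numerator for I: 0.25·0.166667 = 0.0416667.
Normalizing constant: 0.25·0.166667 + 0.75·0.2451 = 0.225492.
P(I | observation) = 0.0416667 / 0.225492 = 0.184781.

0.1848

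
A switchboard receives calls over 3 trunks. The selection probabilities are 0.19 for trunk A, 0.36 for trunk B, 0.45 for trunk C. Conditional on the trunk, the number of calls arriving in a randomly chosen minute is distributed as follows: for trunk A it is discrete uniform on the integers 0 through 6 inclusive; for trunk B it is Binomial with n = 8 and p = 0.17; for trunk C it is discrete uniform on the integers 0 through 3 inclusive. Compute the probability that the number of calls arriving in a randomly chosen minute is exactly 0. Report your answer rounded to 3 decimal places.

Conditional on each trunk, P(X = 0): A: 0.142857; B: 0.225229; C: 0.25.
By total probability, P(X = 0) = 0.19·0.142857 + 0.36·0.225229 + 0.45·0.25 = 0.220725.

0.221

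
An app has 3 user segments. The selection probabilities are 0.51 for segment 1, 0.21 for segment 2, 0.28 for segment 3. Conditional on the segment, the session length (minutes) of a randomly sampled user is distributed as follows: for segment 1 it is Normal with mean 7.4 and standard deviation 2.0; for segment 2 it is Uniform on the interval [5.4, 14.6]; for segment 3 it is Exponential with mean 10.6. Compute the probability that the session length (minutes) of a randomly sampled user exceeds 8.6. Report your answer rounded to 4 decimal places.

0.4012

Conditional on each segment, P(X > 8.6): 1: 0.274253; 2: 0.652174; 3: 0.444271.
By total probability, P(X > 8.6) = 0.51·0.274253 + 0.21·0.652174 + 0.28·0.444271 = 0.401221.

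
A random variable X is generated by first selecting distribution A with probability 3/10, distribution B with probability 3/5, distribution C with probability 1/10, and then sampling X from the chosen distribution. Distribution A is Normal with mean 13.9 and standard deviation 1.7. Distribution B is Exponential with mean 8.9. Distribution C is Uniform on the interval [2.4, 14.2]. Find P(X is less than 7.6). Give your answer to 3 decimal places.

0.389

Conditional on each component, P(X < 7.6): A: 0.000105328; B: 0.574263; C: 0.440678.
By total probability, P(X < 7.6) = 0.3·0.000105328 + 0.6·0.574263 + 0.1·0.440678 = 0.388657.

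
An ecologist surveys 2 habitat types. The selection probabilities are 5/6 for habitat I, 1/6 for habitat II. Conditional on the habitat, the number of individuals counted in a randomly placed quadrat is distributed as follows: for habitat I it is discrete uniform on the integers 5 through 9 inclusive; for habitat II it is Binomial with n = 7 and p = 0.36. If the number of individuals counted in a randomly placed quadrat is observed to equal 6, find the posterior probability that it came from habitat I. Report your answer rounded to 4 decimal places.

0.9903

Likelihoods P(X=6 | ·): I: 0.2; II: 0.00975198.
Posterior ∝ prior × likelihood. Numerator for I: 0.833333·0.2 = 0.166667.
Normalizing constant: 0.833333·0.2 + 0.166667·0.00975198 = 0.168292.
P(I | observation) = 0.166667 / 0.168292 = 0.990342.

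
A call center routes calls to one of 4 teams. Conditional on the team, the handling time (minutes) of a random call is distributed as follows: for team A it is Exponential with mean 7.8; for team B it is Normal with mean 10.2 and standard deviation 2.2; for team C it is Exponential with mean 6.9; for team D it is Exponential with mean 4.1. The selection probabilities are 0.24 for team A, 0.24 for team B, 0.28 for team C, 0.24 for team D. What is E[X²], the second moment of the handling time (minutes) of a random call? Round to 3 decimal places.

90.065

For each component E[X²] = Var + (mean)², giving A: 121.68; B: 108.88; C: 95.22; D: 33.62.
Overall E[X²] = 0.24·121.68 + 0.24·108.88 + 0.28·95.22 + 0.24·33.62 = 90.0648.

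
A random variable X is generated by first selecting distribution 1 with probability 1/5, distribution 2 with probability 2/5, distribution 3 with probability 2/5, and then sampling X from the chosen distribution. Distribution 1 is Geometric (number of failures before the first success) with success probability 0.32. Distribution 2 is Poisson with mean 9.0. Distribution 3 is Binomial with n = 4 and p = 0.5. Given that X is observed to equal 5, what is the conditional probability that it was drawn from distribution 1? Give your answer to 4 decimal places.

Likelihoods P(X=5 | ·): 1: 0.0465259; 2: 0.0607269; 3: 0.
Posterior ∝ prior × likelihood. Numerator for 1: 0.2·0.0465259 = 0.00930517.
Normalizing constant: 0.2·0.0465259 + 0.4·0.0607269 + 0.4·0 = 0.0335959.
P(1 | observation) = 0.00930517 / 0.0335959 = 0.276973.

0.2770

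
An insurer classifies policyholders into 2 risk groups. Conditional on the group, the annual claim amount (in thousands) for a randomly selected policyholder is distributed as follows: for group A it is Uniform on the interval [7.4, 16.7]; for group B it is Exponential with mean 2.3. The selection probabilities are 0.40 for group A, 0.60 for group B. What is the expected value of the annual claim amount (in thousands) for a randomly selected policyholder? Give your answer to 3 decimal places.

Component means — A: 12.05; B: 2.3.
E[X] = 0.4·12.05 + 0.6·2.3 = 6.2.

6.200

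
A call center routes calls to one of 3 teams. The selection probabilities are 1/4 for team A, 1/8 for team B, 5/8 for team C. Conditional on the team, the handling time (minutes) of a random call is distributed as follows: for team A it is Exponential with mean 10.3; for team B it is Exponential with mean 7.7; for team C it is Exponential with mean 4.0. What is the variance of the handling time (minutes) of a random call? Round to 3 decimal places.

Per component, A: μ=10.3, E[X²]=212.18; B: μ=7.7, E[X²]=118.58; C: μ=4, E[X²]=32.
E[X] = 0.25·10.3 + 0.125·7.7 + 0.625·4 = 6.0375.
E[X²] = 0.25·212.18 + 0.125·118.58 + 0.625·32 = 87.8675.
Var(X) = E[X²] − (E[X])² = 87.8675 − 36.4514 = 51.4161.

51.416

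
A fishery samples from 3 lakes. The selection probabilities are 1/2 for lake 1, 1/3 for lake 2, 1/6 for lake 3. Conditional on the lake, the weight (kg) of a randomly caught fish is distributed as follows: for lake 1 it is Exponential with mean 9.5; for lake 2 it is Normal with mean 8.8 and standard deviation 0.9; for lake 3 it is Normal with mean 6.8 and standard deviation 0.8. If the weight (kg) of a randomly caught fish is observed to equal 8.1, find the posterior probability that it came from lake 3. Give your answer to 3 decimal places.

0.144

Likelihoods f(8.1 | ·): 1: 0.0448728; 2: 0.327572; 3: 0.133173.
Posterior ∝ prior × likelihood. Numerator for 3: 0.166667·0.133173 = 0.0221955.
Normalizing constant: 0.5·0.0448728 + 0.333333·0.327572 + 0.166667·0.133173 = 0.153823.
P(3 | observation) = 0.0221955 / 0.153823 = 0.144293.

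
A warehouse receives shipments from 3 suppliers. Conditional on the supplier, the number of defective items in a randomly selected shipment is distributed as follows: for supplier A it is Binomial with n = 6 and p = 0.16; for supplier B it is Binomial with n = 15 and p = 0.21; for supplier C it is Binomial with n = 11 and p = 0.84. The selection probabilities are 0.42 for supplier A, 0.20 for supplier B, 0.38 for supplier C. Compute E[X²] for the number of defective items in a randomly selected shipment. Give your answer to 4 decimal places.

36.2132

For each component E[X²] = Var + (mean)², giving A: 1.728; B: 12.411; C: 86.856.
Overall E[X²] = 0.42·1.728 + 0.2·12.411 + 0.38·86.856 = 36.2132.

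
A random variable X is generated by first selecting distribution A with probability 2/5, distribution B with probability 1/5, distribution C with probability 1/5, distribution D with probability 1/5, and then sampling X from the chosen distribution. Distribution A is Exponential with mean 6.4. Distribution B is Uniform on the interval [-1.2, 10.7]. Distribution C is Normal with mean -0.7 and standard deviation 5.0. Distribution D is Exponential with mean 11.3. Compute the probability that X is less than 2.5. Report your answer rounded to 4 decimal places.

Conditional on each component, P(X < 2.5): A: 0.323366; B: 0.310924; C: 0.738914; D: 0.198475.
By total probability, P(X < 2.5) = 0.4·0.323366 + 0.2·0.310924 + 0.2·0.738914 + 0.2·0.198475 = 0.379009.

0.3790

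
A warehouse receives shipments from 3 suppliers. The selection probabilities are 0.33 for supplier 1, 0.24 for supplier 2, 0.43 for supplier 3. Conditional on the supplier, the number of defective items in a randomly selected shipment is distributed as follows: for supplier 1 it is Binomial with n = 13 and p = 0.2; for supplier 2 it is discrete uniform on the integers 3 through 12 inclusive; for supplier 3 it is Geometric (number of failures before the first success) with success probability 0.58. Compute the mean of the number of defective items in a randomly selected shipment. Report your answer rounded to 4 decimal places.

Component means — 1: 2.6; 2: 7.5; 3: 0.724138.
E[X] = 0.33·2.6 + 0.24·7.5 + 0.43·0.724138 = 2.96938.

2.9694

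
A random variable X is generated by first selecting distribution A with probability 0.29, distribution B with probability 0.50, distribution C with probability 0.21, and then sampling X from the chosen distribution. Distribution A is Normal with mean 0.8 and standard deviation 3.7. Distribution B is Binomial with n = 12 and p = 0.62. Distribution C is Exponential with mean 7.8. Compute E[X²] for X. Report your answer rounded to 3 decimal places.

58.799

For each component E[X²] = Var + (mean)², giving A: 14.33; B: 58.1808; C: 121.68.
Overall E[X²] = 0.29·14.33 + 0.5·58.1808 + 0.21·121.68 = 58.7989.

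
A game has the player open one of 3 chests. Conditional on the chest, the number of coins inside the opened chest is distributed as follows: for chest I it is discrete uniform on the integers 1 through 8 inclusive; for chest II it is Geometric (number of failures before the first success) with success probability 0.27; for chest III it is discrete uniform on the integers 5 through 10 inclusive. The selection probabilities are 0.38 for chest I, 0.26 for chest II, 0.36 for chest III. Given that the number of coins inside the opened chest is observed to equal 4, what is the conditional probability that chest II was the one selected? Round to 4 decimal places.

0.2956

Likelihoods P(X=4 | ·): I: 0.125; II: 0.0766753; III: 0.
Posterior ∝ prior × likelihood. Numerator for II: 0.26·0.0766753 = 0.0199356.
Normalizing constant: 0.38·0.125 + 0.26·0.0766753 + 0.36·0 = 0.0674356.
P(II | observation) = 0.0199356 / 0.0674356 = 0.295624.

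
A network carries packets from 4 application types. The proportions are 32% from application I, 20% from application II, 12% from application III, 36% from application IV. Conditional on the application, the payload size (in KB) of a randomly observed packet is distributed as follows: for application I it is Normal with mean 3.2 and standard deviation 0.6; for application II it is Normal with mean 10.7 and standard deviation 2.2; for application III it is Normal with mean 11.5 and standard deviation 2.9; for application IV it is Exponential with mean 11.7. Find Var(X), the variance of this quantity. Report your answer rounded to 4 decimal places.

Per component, I: μ=3.2, E[X²]=10.6; II: μ=10.7, E[X²]=119.33; III: μ=11.5, E[X²]=140.66; IV: μ=11.7, E[X²]=273.78.
E[X] = 0.32·3.2 + 0.2·10.7 + 0.12·11.5 + 0.36·11.7 = 8.756.
E[X²] = 0.32·10.6 + 0.2·119.33 + 0.12·140.66 + 0.36·273.78 = 142.698.
Var(X) = E[X²] − (E[X])² = 142.698 − 76.6675 = 66.0305.

66.0305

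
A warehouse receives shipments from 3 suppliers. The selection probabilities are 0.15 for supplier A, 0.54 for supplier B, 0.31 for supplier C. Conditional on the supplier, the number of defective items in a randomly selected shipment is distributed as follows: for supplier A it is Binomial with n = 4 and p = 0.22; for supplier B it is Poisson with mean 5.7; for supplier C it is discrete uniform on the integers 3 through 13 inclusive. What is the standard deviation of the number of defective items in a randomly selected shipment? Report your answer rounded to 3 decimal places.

Per component, A: μ=0.88, E[X²]=1.4608; B: μ=5.7, E[X²]=38.19; C: μ=8, E[X²]=74.
E[X] = 0.15·0.88 + 0.54·5.7 + 0.31·8 = 5.69.
E[X²] = 0.15·1.4608 + 0.54·38.19 + 0.31·74 = 43.7817.
Var(X) = E[X²] − (E[X])² = 43.7817 − 32.3761 = 11.4056.
SD(X) = √11.4056 = 3.37722.

3.377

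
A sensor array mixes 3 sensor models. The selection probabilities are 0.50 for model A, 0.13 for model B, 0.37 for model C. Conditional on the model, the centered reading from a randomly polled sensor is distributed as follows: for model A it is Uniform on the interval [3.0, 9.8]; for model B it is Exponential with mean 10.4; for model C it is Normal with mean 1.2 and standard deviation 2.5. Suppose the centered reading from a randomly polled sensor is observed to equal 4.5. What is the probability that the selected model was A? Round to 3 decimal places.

0.691

Likelihoods f(4.5 | ·): A: 0.147059; B: 0.0623808; C: 0.0667748.
Posterior ∝ prior × likelihood. Numerator for A: 0.5·0.147059 = 0.0735294.
Normalizing constant: 0.5·0.147059 + 0.13·0.0623808 + 0.37·0.0667748 = 0.106346.
P(A | observation) = 0.0735294 / 0.106346 = 0.691419.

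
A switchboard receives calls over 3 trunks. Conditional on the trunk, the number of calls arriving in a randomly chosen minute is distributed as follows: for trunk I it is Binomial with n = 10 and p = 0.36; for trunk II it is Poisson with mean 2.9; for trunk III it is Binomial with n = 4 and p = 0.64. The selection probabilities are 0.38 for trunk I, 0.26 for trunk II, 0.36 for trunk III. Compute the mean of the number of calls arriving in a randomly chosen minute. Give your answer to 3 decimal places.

Component means — I: 3.6; II: 2.9; III: 2.56.
E[X] = 0.38·3.6 + 0.26·2.9 + 0.36·2.56 = 3.0436.

3.044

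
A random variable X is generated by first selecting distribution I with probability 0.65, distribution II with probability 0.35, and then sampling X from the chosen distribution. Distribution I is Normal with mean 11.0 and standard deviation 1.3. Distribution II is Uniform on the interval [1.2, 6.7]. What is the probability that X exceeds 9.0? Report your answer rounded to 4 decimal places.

0.6097

Conditional on each component, P(X > 9.0): I: 0.938032; II: 0.
By total probability, P(X > 9.0) = 0.65·0.938032 + 0.35·0 = 0.609721.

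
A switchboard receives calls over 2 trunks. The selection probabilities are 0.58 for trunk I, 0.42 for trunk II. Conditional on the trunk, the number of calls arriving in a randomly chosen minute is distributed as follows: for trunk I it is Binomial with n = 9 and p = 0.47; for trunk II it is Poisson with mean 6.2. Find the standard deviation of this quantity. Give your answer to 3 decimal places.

2.202

Per component, I: μ=4.23, E[X²]=20.1348; II: μ=6.2, E[X²]=44.64.
E[X] = 0.58·4.23 + 0.42·6.2 = 5.0574.
E[X²] = 0.58·20.1348 + 0.42·44.64 = 30.427.
Var(X) = E[X²] − (E[X])² = 30.427 − 25.5773 = 4.84969.
SD(X) = √4.84969 = 2.2022.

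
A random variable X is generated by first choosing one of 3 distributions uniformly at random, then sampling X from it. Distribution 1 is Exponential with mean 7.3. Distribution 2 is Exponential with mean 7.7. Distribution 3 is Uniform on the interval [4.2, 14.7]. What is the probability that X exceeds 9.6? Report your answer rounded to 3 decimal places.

Conditional on each component, P(X > 9.6): 1: 0.268456; 2: 0.287437; 3: 0.485714.
By total probability, P(X > 9.6) = 0.333333·0.268456 + 0.333333·0.287437 + 0.333333·0.485714 = 0.347202.

0.347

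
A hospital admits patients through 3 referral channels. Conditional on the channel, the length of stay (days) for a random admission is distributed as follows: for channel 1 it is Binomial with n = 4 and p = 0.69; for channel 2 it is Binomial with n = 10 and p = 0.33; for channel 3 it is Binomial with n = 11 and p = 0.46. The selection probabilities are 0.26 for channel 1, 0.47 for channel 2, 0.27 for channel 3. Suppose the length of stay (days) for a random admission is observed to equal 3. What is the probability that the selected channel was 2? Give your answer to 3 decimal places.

0.472

Likelihoods P(X=3 | ·): 1: 0.407351; 2: 0.261365; 3: 0.11612.
Posterior ∝ prior × likelihood. Numerator for 2: 0.47·0.261365 = 0.122841.
Normalizing constant: 0.26·0.407351 + 0.47·0.261365 + 0.27·0.11612 = 0.260105.
P(2 | observation) = 0.122841 / 0.260105 = 0.472276.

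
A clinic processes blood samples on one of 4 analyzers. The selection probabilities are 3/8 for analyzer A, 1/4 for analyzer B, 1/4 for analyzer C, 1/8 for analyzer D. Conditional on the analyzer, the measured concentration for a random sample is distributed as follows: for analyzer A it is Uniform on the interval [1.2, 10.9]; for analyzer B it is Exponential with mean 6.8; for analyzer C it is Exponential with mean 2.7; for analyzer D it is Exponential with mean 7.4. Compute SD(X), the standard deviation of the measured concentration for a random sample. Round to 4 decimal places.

Per component, A: μ=6.05, E[X²]=44.4433; B: μ=6.8, E[X²]=92.48; C: μ=2.7, E[X²]=14.58; D: μ=7.4, E[X²]=109.52.
E[X] = 0.375·6.05 + 0.25·6.8 + 0.25·2.7 + 0.125·7.4 = 5.56875.
E[X²] = 0.375·44.4433 + 0.25·92.48 + 0.25·14.58 + 0.125·109.52 = 57.1213.
Var(X) = E[X²] − (E[X])² = 57.1213 − 31.011 = 26.1103.
SD(X) = √26.1103 = 5.10982.

5.1098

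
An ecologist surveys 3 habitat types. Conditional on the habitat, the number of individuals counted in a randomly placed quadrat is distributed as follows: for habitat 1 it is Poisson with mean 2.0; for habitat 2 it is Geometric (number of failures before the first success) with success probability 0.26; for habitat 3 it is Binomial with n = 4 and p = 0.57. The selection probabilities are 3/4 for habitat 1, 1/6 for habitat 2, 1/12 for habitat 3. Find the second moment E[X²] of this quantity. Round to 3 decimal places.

For each component E[X²] = Var + (mean)², giving 1: 6; 2: 19.0473; 3: 6.1788.
Overall E[X²] = 0.75·6 + 0.166667·19.0473 + 0.0833333·6.1788 = 8.18946.

8.189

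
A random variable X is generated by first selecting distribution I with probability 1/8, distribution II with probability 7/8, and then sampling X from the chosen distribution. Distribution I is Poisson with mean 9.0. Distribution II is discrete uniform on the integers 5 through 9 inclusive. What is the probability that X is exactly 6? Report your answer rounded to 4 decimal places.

0.1864

Conditional on each component, P(X = 6): I: 0.0910903; II: 0.2.
By total probability, P(X = 6) = 0.125·0.0910903 + 0.875·0.2 = 0.186386.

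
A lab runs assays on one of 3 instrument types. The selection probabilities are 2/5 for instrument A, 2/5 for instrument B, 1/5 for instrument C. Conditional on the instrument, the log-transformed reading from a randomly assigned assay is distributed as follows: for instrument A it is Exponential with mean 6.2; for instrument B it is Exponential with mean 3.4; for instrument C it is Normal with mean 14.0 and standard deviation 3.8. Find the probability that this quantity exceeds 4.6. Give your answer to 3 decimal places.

Conditional on each instrument, P(X > 4.6): A: 0.476191; B: 0.258479; C: 0.993314.
By total probability, P(X > 4.6) = 0.4·0.476191 + 0.4·0.258479 + 0.2·0.993314 = 0.492531.

0.493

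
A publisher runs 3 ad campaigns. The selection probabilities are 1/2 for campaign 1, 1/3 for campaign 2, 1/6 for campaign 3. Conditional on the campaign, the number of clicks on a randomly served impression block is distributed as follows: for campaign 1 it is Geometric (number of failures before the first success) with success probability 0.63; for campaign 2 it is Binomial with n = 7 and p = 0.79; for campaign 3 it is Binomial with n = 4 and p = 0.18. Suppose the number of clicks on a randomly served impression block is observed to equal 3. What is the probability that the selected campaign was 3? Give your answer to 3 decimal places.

0.105

Likelihoods P(X=3 | ·): 1: 0.0319114; 2: 0.0335604; 3: 0.019129.
Posterior ∝ prior × likelihood. Numerator for 3: 0.166667·0.019129 = 0.00318816.
Normalizing constant: 0.5·0.0319114 + 0.333333·0.0335604 + 0.166667·0.019129 = 0.0303306.
P(3 | observation) = 0.00318816 / 0.0303306 = 0.105114.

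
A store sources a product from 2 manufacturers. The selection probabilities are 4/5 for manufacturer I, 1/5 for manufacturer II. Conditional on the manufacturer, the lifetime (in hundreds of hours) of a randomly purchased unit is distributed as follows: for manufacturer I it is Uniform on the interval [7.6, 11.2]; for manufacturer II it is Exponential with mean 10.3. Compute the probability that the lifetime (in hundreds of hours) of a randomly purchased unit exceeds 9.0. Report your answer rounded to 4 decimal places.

Conditional on each manufacturer, P(X > 9.0): I: 0.611111; II: 0.417368.
By total probability, P(X > 9.0) = 0.8·0.611111 + 0.2·0.417368 = 0.572363.

0.5724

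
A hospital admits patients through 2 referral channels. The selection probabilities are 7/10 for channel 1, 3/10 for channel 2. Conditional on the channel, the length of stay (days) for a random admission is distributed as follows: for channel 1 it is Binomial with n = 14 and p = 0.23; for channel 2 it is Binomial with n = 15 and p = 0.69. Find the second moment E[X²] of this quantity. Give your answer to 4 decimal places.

For each component E[X²] = Var + (mean)², giving 1: 12.8478; 2: 110.331.
Overall E[X²] = 0.7·12.8478 + 0.3·110.331 = 42.0928.

42.0928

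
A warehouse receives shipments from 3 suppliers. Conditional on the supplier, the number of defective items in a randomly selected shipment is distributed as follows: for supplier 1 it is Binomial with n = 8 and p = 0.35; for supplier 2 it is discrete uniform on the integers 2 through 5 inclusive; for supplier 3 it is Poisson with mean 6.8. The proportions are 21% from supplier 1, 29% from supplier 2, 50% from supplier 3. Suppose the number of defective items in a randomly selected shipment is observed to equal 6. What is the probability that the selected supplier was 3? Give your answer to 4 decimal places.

0.9436

Likelihoods P(X=6 | ·): 1: 0.0217467; 2: 0; 3: 0.152939.
Posterior ∝ prior × likelihood. Numerator for 3: 0.5·0.152939 = 0.0764695.
Normalizing constant: 0.21·0.0217467 + 0.29·0 + 0.5·0.152939 = 0.0810363.
P(3 | observation) = 0.0764695 / 0.0810363 = 0.943645.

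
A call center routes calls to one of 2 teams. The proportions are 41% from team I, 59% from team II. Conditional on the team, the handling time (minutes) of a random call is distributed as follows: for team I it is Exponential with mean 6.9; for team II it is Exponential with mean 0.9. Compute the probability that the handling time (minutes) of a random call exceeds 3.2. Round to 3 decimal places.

Conditional on each team, P(X > 3.2): I: 0.628909; II: 0.0285655.
By total probability, P(X > 3.2) = 0.41·0.628909 + 0.59·0.0285655 = 0.274706.

0.275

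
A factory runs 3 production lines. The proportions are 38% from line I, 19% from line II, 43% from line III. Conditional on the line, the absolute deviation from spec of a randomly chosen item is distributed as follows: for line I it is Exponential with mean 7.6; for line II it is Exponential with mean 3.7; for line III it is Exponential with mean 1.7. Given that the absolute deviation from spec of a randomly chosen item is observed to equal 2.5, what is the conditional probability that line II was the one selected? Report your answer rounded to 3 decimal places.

Likelihoods f(2.5 | ·): I: 0.0946949; II: 0.137517; III: 0.135171.
Posterior ∝ prior × likelihood. Numerator for II: 0.19·0.137517 = 0.0261282.
Normalizing constant: 0.38·0.0946949 + 0.19·0.137517 + 0.43·0.135171 = 0.120236.
P(II | observation) = 0.0261282 / 0.120236 = 0.217308.

0.217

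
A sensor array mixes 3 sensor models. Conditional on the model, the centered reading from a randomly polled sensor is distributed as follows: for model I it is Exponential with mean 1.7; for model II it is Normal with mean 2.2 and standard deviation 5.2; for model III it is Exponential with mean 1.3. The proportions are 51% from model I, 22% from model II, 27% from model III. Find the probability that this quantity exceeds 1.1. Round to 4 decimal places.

0.5113

Conditional on each model, P(X > 1.1): I: 0.523583; II: 0.583766; III: 0.429062.
By total probability, P(X > 1.1) = 0.51·0.523583 + 0.22·0.583766 + 0.27·0.429062 = 0.511303.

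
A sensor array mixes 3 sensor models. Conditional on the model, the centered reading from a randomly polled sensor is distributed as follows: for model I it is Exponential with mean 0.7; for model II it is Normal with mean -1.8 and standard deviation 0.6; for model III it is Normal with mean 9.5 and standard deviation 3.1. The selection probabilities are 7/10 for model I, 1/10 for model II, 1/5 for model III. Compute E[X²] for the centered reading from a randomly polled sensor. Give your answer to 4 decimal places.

For each component E[X²] = Var + (mean)², giving I: 0.98; II: 3.6; III: 99.86.
Overall E[X²] = 0.7·0.98 + 0.1·3.6 + 0.2·99.86 = 21.018.

21.0180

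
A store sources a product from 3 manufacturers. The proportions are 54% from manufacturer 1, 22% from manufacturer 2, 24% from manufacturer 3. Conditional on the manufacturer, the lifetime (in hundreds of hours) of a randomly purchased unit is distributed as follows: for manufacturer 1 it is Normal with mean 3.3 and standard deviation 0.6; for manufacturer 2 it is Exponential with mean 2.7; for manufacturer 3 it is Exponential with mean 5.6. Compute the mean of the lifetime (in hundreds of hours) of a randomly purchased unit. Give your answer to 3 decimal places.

3.720

Component means — 1: 3.3; 2: 2.7; 3: 5.6.
E[X] = 0.54·3.3 + 0.22·2.7 + 0.24·5.6 = 3.72.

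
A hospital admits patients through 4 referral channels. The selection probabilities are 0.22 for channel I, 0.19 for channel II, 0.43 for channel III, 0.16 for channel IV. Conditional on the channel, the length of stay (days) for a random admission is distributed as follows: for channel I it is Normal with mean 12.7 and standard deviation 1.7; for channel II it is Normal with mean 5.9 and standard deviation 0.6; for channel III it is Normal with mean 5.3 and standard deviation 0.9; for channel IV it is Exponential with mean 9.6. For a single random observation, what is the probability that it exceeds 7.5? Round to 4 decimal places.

Conditional on each channel, P(X > 7.5): I: 0.998889; II: 0.00383038; III: 0.00725377; IV: 0.457833.
By total probability, P(X > 7.5) = 0.22·0.998889 + 0.19·0.00383038 + 0.43·0.00725377 + 0.16·0.457833 = 0.296856.

0.2969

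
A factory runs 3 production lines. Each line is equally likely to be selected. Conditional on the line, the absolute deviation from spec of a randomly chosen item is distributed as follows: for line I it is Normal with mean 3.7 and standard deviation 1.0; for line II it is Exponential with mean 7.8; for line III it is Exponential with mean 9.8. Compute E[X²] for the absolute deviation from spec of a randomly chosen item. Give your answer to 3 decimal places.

109.483

For each component E[X²] = Var + (mean)², giving I: 14.69; II: 121.68; III: 192.08.
Overall E[X²] = 0.333333·14.69 + 0.333333·121.68 + 0.333333·192.08 = 109.483.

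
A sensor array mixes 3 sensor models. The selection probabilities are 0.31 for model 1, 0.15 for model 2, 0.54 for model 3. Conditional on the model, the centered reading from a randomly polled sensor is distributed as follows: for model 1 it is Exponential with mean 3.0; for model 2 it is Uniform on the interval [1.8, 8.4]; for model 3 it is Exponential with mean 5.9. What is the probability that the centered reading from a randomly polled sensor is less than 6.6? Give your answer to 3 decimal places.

Conditional on each model, P(X < 6.6): 1: 0.889197; 2: 0.727273; 3: 0.673277.
By total probability, P(X < 6.6) = 0.31·0.889197 + 0.15·0.727273 + 0.54·0.673277 = 0.748312.

0.748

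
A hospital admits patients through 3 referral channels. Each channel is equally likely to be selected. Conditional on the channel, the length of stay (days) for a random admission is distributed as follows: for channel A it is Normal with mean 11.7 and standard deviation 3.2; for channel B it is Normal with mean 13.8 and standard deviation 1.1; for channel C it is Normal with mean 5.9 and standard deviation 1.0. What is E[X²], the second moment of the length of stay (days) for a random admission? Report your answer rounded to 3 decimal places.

124.863

For each component E[X²] = Var + (mean)², giving A: 147.13; B: 191.65; C: 35.81.
Overall E[X²] = 0.333333·147.13 + 0.333333·191.65 + 0.333333·35.81 = 124.863.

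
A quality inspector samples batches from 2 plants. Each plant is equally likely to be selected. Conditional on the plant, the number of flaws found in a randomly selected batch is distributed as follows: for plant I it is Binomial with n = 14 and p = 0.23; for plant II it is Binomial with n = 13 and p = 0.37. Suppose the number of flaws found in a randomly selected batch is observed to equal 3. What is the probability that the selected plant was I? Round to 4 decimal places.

0.6365

Likelihoods P(X=3 | ·): I: 0.249852; II: 0.142684.
Posterior ∝ prior × likelihood. Numerator for I: 0.5·0.249852 = 0.124926.
Normalizing constant: 0.5·0.249852 + 0.5·0.142684 = 0.196268.
P(I | observation) = 0.124926 / 0.196268 = 0.636506.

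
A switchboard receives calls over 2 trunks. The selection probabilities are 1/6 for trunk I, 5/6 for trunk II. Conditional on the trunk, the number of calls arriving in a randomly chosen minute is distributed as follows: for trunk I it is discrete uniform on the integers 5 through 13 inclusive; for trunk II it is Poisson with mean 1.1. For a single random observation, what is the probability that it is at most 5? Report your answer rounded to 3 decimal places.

Conditional on each trunk, P(X ≤ 5): I: 0.111111; II: 0.999032.
By total probability, P(X ≤ 5) = 0.166667·0.111111 + 0.833333·0.999032 = 0.851045.

0.851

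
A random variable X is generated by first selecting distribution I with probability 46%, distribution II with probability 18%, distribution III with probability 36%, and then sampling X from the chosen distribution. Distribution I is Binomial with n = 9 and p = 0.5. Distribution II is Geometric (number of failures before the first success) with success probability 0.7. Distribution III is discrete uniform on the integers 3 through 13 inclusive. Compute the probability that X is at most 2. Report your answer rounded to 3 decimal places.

Conditional on each component, P(X ≤ 2): I: 0.0898438; II: 0.973; III: 0.
By total probability, P(X ≤ 2) = 0.46·0.0898438 + 0.18·0.973 + 0.36·0 = 0.216468.

0.216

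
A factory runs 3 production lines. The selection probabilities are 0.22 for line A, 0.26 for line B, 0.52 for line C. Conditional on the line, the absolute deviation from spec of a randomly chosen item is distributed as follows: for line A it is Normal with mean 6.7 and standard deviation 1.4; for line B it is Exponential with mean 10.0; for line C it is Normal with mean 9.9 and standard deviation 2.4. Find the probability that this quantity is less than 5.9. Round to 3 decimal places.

Conditional on each line, P(X < 5.9): A: 0.283855; B: 0.445673; C: 0.0477904.
By total probability, P(X < 5.9) = 0.22·0.283855 + 0.26·0.445673 + 0.52·0.0477904 = 0.203174.

0.203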